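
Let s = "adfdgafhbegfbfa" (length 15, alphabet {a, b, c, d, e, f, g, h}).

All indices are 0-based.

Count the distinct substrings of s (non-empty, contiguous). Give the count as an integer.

112

rank→(start, suffix):
  0 → (14, 'a')
  1 → (0, 'adfdgafhbegfbfa')
  2 → (5, 'afhbegfbfa')
  3 → (8, 'begfbfa')
  4 → (12, 'bfa')
  5 → (1, 'dfdgafhbegfbfa')
  6 → (3, 'dgafhbegfbfa')
  7 → (9, 'egfbfa')
  8 → (13, 'fa')
  9 → (11, 'fbfa')
  10 → (2, 'fdgafhbegfbfa')
  11 → (6, 'fhbegfbfa')
  12 → (4, 'gafhbegfbfa')
  13 → (10, 'gfbfa')
  14 → (7, 'hbegfbfa')

SA = [14, 0, 5, 8, 12, 1, 3, 9, 13, 11, 2, 6, 4, 10, 7]
[i] adj suffixes → lcp
  [1] 14/0 → 1 ('a')
  [2] 0/5 → 1 ('a')
  [3] 5/8 → 0 ('')
  [4] 8/12 → 1 ('b')
  [5] 12/1 → 0 ('')
  [6] 1/3 → 1 ('d')
  [7] 3/9 → 0 ('')
  [8] 9/13 → 0 ('')
  [9] 13/11 → 1 ('f')
  [10] 11/2 → 1 ('f')
  [11] 2/6 → 1 ('f')
  [12] 6/4 → 0 ('')
  [13] 4/10 → 1 ('g')
  [14] 10/7 → 0 ('')

n(n+1)/2 = 15·16/2 = 120
Σ LCP = 0 + 1 + 1 + 0 + 1 + 0 + 1 + 0 + 0 + 1 + 1 + 1 + 0 + 1 + 0 = 8
distinct = 120 − 8 = 112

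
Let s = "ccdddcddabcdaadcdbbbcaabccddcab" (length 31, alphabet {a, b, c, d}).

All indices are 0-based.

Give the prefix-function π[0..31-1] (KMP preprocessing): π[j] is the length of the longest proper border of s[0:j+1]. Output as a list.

[0, 1, 0, 0, 0, 1, 0, 0, 0, 0, 1, 0, 0, 0, 0, 1, 0, 0, 0, 0, 1, 0, 0, 0, 1, 2, 3, 4, 1, 0, 0]

π[0] = 0
j=1 s[j]='c': π[1]=1 (border 'c')
j=2 s[j]='d': k: 1→0; π[2]=0 (border '')
j=3 s[j]='d': π[3]=0 (border '')
j=4 s[j]='d': π[4]=0 (border '')
j=5 s[j]='c': π[5]=1 (border 'c')
j=6 s[j]='d': k: 1→0; π[6]=0 (border '')
j=7 s[j]='d': π[7]=0 (border '')
j=8 s[j]='a': π[8]=0 (border '')
j=9 s[j]='b': π[9]=0 (border '')
j=10 s[j]='c': π[10]=1 (border 'c')
j=11 s[j]='d': k: 1→0; π[11]=0 (border '')
j=12 s[j]='a': π[12]=0 (border '')
j=13 s[j]='a': π[13]=0 (border '')
j=14 s[j]='d': π[14]=0 (border '')
j=15 s[j]='c': π[15]=1 (border 'c')
j=16 s[j]='d': k: 1→0; π[16]=0 (border '')
j=17 s[j]='b': π[17]=0 (border '')
j=18 s[j]='b': π[18]=0 (border '')
j=19 s[j]='b': π[19]=0 (border '')
j=20 s[j]='c': π[20]=1 (border 'c')
j=21 s[j]='a': k: 1→0; π[21]=0 (border '')
j=22 s[j]='a': π[22]=0 (border '')
j=23 s[j]='b': π[23]=0 (border '')
j=24 s[j]='c': π[24]=1 (border 'c')
j=25 s[j]='c': π[25]=2 (border 'cc')
j=26 s[j]='d': π[26]=3 (border 'ccd')
j=27 s[j]='d': π[27]=4 (border 'ccdd')
j=28 s[j]='c': k: 4→0; π[28]=1 (border 'c')
j=29 s[j]='a': k: 1→0; π[29]=0 (border '')
j=30 s[j]='b': π[30]=0 (border '')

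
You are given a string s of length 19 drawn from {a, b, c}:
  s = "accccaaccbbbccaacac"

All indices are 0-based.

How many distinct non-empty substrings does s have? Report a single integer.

155

sorted suffixes:
  #0 SA[0]=14  'aacac'
  #1 SA[1]=5  'aaccbbbccaacac'
  #2 SA[2]=17  'ac'
  #3 SA[3]=15  'acac'
  #4 SA[4]=6  'accbbbccaacac'
  #5 SA[5]=0  'accccaaccbbbccaacac'
  #6 SA[6]=9  'bbbccaacac'
  #7 SA[7]=10  'bbccaacac'
  #8 SA[8]=11  'bccaacac'
  #9 SA[9]=18  'c'
  #10 SA[10]=13  'caacac'
  #11 SA[11]=4  'caaccbbbccaacac'
  #12 SA[12]=16  'cac'
  #13 SA[13]=8  'cbbbccaacac'
  #14 SA[14]=12  'ccaacac'
  #15 SA[15]=3  'ccaaccbbbccaacac'
  #16 SA[16]=7  'ccbbbccaacac'
  #17 SA[17]=2  'cccaaccbbbccaacac'
  #18 SA[18]=1  'ccccaaccbbbccaacac'

SA = [14, 5, 17, 15, 6, 0, 9, 10, 11, 18, 13, 4, 16, 8, 12, 3, 7, 2, 1]
[i] adj suffixes → lcp
  [1] 14/5 → 3 ('aac')
  [2] 5/17 → 1 ('a')
  [3] 17/15 → 2 ('ac')
  [4] 15/6 → 2 ('ac')
  [5] 6/0 → 3 ('acc')
  [6] 0/9 → 0 ('')
  [7] 9/10 → 2 ('bb')
  [8] 10/11 → 1 ('b')
  [9] 11/18 → 0 ('')
  [10] 18/13 → 1 ('c')
  [11] 13/4 → 4 ('caac')
  [12] 4/16 → 2 ('ca')
  [13] 16/8 → 1 ('c')
  [14] 8/12 → 1 ('c')
  [15] 12/3 → 5 ('ccaac')
  [16] 3/7 → 2 ('cc')
  [17] 7/2 → 2 ('cc')
  [18] 2/1 → 3 ('ccc')

n(n+1)/2 = 19·20/2 = 190
Σ LCP = 0 + 3 + 1 + 2 + 2 + 3 + 0 + 2 + 1 + 0 + 1 + 4 + 2 + 1 + 1 + 5 + 2 + 2 + 3 = 35
distinct = 190 − 35 = 155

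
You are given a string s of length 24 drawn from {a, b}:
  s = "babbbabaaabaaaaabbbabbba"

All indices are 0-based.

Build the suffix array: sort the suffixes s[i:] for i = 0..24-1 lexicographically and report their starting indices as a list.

[23, 11, 12, 7, 13, 8, 14, 9, 5, 19, 1, 15, 22, 10, 6, 4, 18, 0, 21, 3, 17, 20, 2, 16]

sorted suffixes:
  #0 SA[0]=23  'a'
  #1 SA[1]=11  'aaaaabbbabbba'
  #2 SA[2]=12  'aaaabbbabbba'
  #3 SA[3]=7  'aaabaaaaabbbabbba'
  #4 SA[4]=13  'aaabbbabbba'
  #5 SA[5]=8  'aabaaaaabbbabbba'
  #6 SA[6]=14  'aabbbabbba'
  #7 SA[7]=9  'abaaaaabbbabbba'
  #8 SA[8]=5  'abaaabaaaaabbbabbba'
  #9 SA[9]=19  'abbba'
  #10 SA[10]=1  'abbbabaaabaaaaabbbabbba'
  #11 SA[11]=15  'abbbabbba'
  #12 SA[12]=22  'ba'
  #13 SA[13]=10  'baaaaabbbabbba'
  #14 SA[14]=6  'baaabaaaaabbbabbba'
  #15 SA[15]=4  'babaaabaaaaabbbabbba'
  #16 SA[16]=18  'babbba'
  #17 SA[17]=0  'babbbabaaabaaaaabbbabbba'
  #18 SA[18]=21  'bba'
  #19 SA[19]=3  'bbabaaabaaaaabbbabbba'
  #20 SA[20]=17  'bbabbba'
  #21 SA[21]=20  'bbba'
  #22 SA[22]=2  'bbbabaaabaaaaabbbabbba'
  #23 SA[23]=16  'bbbabbba'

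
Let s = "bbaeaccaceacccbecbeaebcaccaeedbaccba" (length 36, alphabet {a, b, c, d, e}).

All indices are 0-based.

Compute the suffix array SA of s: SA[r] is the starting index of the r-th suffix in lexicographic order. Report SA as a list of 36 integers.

[35, 4, 23, 31, 10, 7, 2, 19, 26, 34, 30, 1, 0, 21, 17, 14, 22, 6, 25, 33, 16, 13, 5, 24, 32, 12, 11, 8, 29, 3, 9, 18, 20, 15, 28, 27]

rank→(start, suffix):
  0 → (35, 'a')
  1 → (4, 'accaceacccbecbeaebcaccaeedbaccba')
  2 → (23, 'accaeedbaccba')
  3 → (31, 'accba')
  4 → (10, 'acccbecbeaebcaccaeedbaccba')
  5 → (7, 'aceacccbecbeaebcaccaeedbaccba')
  6 → (2, 'aeaccaceacccbecbeaebcaccaeedbaccba')
  7 → (19, 'aebcaccaeedbaccba')
  8 → (26, 'aeedbaccba')
  9 → (34, 'ba')
  10 → (30, 'baccba')
  11 → (1, 'baeaccaceacccbecbeaebcaccaeedbaccba')
  12 → (0, 'bbaeaccaceacccbecbeaebcaccaeedbaccba')
  13 → (21, 'bcaccaeedbaccba')
  14 → (17, 'beaebcaccaeedbaccba')
  15 → (14, 'becbeaebcaccaeedbaccba')
  16 → (22, 'caccaeedbaccba')
  17 → (6, 'caceacccbecbeaebcaccaeedbaccba')
  18 → (25, 'caeedbaccba')
  19 → (33, 'cba')
  20 → (16, 'cbeaebcaccaeedbaccba')
  21 → (13, 'cbecbeaebcaccaeedbaccba')
  22 → (5, 'ccaceacccbecbeaebcaccaeedbaccba')
  23 → (24, 'ccaeedbaccba')
  24 → (32, 'ccba')
  25 → (12, 'ccbecbeaebcaccaeedbaccba')
  26 → (11, 'cccbecbeaebcaccaeedbaccba')
  27 → (8, 'ceacccbecbeaebcaccaeedbaccba')
  28 → (29, 'dbaccba')
  29 → (3, 'eaccaceacccbecbeaebcaccaeedbaccba')
  30 → (9, 'eacccbecbeaebcaccaeedbaccba')
  31 → (18, 'eaebcaccaeedbaccba')
  32 → (20, 'ebcaccaeedbaccba')
  33 → (15, 'ecbeaebcaccaeedbaccba')
  34 → (28, 'edbaccba')
  35 → (27, 'eedbaccba')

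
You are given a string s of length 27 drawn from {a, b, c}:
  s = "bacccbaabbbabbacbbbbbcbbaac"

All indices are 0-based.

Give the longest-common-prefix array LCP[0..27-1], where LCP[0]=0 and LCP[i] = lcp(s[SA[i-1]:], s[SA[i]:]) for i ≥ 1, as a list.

[0, 2, 1, 3, 1, 2, 2, 0, 3, 2, 2, 3, 1, 3, 3, 2, 3, 4, 3, 2, 1, 0, 1, 2, 3, 1, 2]

sorted suffixes:
  #0 SA[0]=6  'aabbbabbacbbbbbcbbaac'
  #1 SA[1]=24  'aac'
  #2 SA[2]=11  'abbacbbbbbcbbaac'
  #3 SA[3]=7  'abbbabbacbbbbbcbbaac'
  #4 SA[4]=25  'ac'
  #5 SA[5]=14  'acbbbbbcbbaac'
  #6 SA[6]=1  'acccbaabbbabbacbbbbbcbbaac'
  #7 SA[7]=5  'baabbbabbacbbbbbcbbaac'
  #8 SA[8]=23  'baac'
  #9 SA[9]=10  'babbacbbbbbcbbaac'
  #10 SA[10]=13  'bacbbbbbcbbaac'
  #11 SA[11]=0  'bacccbaabbbabbacbbbbbcbbaac'
  #12 SA[12]=22  'bbaac'
  #13 SA[13]=9  'bbabbacbbbbbcbbaac'
  #14 SA[14]=12  'bbacbbbbbcbbaac'
  #15 SA[15]=8  'bbbabbacbbbbbcbbaac'
  #16 SA[16]=16  'bbbbbcbbaac'
  #17 SA[17]=17  'bbbbcbbaac'
  #18 SA[18]=18  'bbbcbbaac'
  #19 SA[19]=19  'bbcbbaac'
  #20 SA[20]=20  'bcbbaac'
  #21 SA[21]=26  'c'
  #22 SA[22]=4  'cbaabbbabbacbbbbbcbbaac'
  #23 SA[23]=21  'cbbaac'
  #24 SA[24]=15  'cbbbbbcbbaac'
  #25 SA[25]=3  'ccbaabbbabbacbbbbbcbbaac'
  #26 SA[26]=2  'cccbaabbbabbacbbbbbcbbaac'

SA = [6, 24, 11, 7, 25, 14, 1, 5, 23, 10, 13, 0, 22, 9, 12, 8, 16, 17, 18, 19, 20, 26, 4, 21, 15, 3, 2]
i: (SA[i-1],SA[i]) lcp shared
  1: (6,24) 2 'aa'
  2: (24,11) 1 'a'
  3: (11,7) 3 'abb'
  4: (7,25) 1 'a'
  5: (25,14) 2 'ac'
  6: (14,1) 2 'ac'
  7: (1,5) 0 ''
  8: (5,23) 3 'baa'
  9: (23,10) 2 'ba'
  10: (10,13) 2 'ba'
  11: (13,0) 3 'bac'
  12: (0,22) 1 'b'
  13: (22,9) 3 'bba'
  14: (9,12) 3 'bba'
  15: (12,8) 2 'bb'
  16: (8,16) 3 'bbb'
  17: (16,17) 4 'bbbb'
  18: (17,18) 3 'bbb'
  19: (18,19) 2 'bb'
  20: (19,20) 1 'b'
  21: (20,26) 0 ''
  22: (26,4) 1 'c'
  23: (4,21) 2 'cb'
  24: (21,15) 3 'cbb'
  25: (15,3) 1 'c'
  26: (3,2) 2 'cc'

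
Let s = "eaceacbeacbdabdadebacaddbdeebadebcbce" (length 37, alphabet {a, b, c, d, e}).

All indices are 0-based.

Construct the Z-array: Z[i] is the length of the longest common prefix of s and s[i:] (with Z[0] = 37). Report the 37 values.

[37, 0, 0, 3, 0, 0, 0, 3, 0, 0, 0, 0, 0, 0, 0, 0, 0, 1, 0, 0, 0, 0, 0, 0, 0, 0, 1, 1, 0, 0, 0, 1, 0, 0, 0, 0, 1]

Z[0]=37
i=1: outside box; Z[1]=0
i=2: outside box; Z[2]=0
i=3: outside box; Z[3]=3 grow→box=[3,6)
i=4: min(r-i=2, Z[1]=0)=0; Z[4]=0
i=5: min(r-i=1, Z[2]=0)=0; Z[5]=0
i=6: outside box; Z[6]=0
i=7: outside box; Z[7]=3 grow→box=[7,10)
i=8: min(r-i=2, Z[1]=0)=0; Z[8]=0
i=9: min(r-i=1, Z[2]=0)=0; Z[9]=0
i=10: outside box; Z[10]=0
i=11: outside box; Z[11]=0
i=12: outside box; Z[12]=0
i=13: outside box; Z[13]=0
i=14: outside box; Z[14]=0
i=15: outside box; Z[15]=0
i=16: outside box; Z[16]=0
i=17: outside box; Z[17]=1 grow→box=[17,18)
i=18: outside box; Z[18]=0
i=19: outside box; Z[19]=0
i=20: outside box; Z[20]=0
i=21: outside box; Z[21]=0
i=22: outside box; Z[22]=0
i=23: outside box; Z[23]=0
i=24: outside box; Z[24]=0
i=25: outside box; Z[25]=0
i=26: outside box; Z[26]=1 grow→box=[26,27)
i=27: outside box; Z[27]=1 grow→box=[27,28)
i=28: outside box; Z[28]=0
i=29: outside box; Z[29]=0
i=30: outside box; Z[30]=0
i=31: outside box; Z[31]=1 grow→box=[31,32)
i=32: outside box; Z[32]=0
i=33: outside box; Z[33]=0
i=34: outside box; Z[34]=0
i=35: outside box; Z[35]=0
i=36: outside box; Z[36]=1 grow→box=[36,37)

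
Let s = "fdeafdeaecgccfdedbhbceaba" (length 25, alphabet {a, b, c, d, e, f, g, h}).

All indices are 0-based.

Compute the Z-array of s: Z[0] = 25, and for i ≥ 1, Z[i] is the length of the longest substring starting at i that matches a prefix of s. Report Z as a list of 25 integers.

Z[0]=25
i=1: i≥r, start 0; Z[1]=0
i=2: i≥r, start 0; Z[2]=0
i=3: i≥r, start 0; Z[3]=0
i=4: i≥r, start 0; Z[4]=4 scan→box=[4,8)
i=5: min(r-i=3, Z[1]=0)=0; Z[5]=0
i=6: min(r-i=2, Z[2]=0)=0; Z[6]=0
i=7: min(r-i=1, Z[3]=0)=0; Z[7]=0
i=8: i≥r, start 0; Z[8]=0
i=9: i≥r, start 0; Z[9]=0
i=10: i≥r, start 0; Z[10]=0
i=11: i≥r, start 0; Z[11]=0
i=12: i≥r, start 0; Z[12]=0
i=13: i≥r, start 0; Z[13]=3 scan→box=[13,16)
i=14: min(r-i=2, Z[1]=0)=0; Z[14]=0
i=15: min(r-i=1, Z[2]=0)=0; Z[15]=0
i=16: i≥r, start 0; Z[16]=0
i=17: i≥r, start 0; Z[17]=0
i=18: i≥r, start 0; Z[18]=0
i=19: i≥r, start 0; Z[19]=0
i=20: i≥r, start 0; Z[20]=0
i=21: i≥r, start 0; Z[21]=0
i=22: i≥r, start 0; Z[22]=0
i=23: i≥r, start 0; Z[23]=0
i=24: i≥r, start 0; Z[24]=0

[25, 0, 0, 0, 4, 0, 0, 0, 0, 0, 0, 0, 0, 3, 0, 0, 0, 0, 0, 0, 0, 0, 0, 0, 0]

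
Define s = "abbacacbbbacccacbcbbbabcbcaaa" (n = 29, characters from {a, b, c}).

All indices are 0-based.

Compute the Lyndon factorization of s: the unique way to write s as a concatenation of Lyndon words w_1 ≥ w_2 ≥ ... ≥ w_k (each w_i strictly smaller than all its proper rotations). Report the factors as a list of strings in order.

emit factor 1: 'abbacacbbbacccacbcbbbabcbc' (i=0, period=26)
emit factor 2: 'a' (i=26, period=1)
emit factor 3: 'a' (i=27, period=1)
emit factor 4: 'a' (i=28, period=1)

["abbacacbbbacccacbcbbbabcbc", "a", "a", "a"]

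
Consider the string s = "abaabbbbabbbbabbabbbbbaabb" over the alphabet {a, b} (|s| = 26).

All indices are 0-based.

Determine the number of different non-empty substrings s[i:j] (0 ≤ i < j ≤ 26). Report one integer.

rank→(start, suffix):
  0 → (22, 'aabb')
  1 → (2, 'aabbbbabbbbabbabbbbbaabb')
  2 → (0, 'abaabbbbabbbbabbabbbbbaabb')
  3 → (23, 'abb')
  4 → (13, 'abbabbbbbaabb')
  5 → (8, 'abbbbabbabbbbbaabb')
  6 → (3, 'abbbbabbbbabbabbbbbaabb')
  7 → (16, 'abbbbbaabb')
  8 → (25, 'b')
  9 → (21, 'baabb')
  10 → (1, 'baabbbbabbbbabbabbbbbaabb')
  11 → (12, 'babbabbbbbaabb')
  12 → (7, 'babbbbabbabbbbbaabb')
  13 → (15, 'babbbbbaabb')
  14 → (24, 'bb')
  15 → (20, 'bbaabb')
  16 → (11, 'bbabbabbbbbaabb')
  17 → (6, 'bbabbbbabbabbbbbaabb')
  18 → (14, 'bbabbbbbaabb')
  19 → (19, 'bbbaabb')
  20 → (10, 'bbbabbabbbbbaabb')
  21 → (5, 'bbbabbbbabbabbbbbaabb')
  22 → (18, 'bbbbaabb')
  23 → (9, 'bbbbabbabbbbbaabb')
  24 → (4, 'bbbbabbbbabbabbbbbaabb')
  25 → (17, 'bbbbbaabb')

SA = [22, 2, 0, 23, 13, 8, 3, 16, 25, 21, 1, 12, 7, 15, 24, 20, 11, 6, 14, 19, 10, 5, 18, 9, 4, 17]
[i] adj suffixes → lcp
  [1] 22/2 → 4 ('aabb')
  [2] 2/0 → 1 ('a')
  [3] 0/23 → 2 ('ab')
  [4] 23/13 → 3 ('abb')
  [5] 13/8 → 3 ('abb')
  [6] 8/3 → 8 ('abbbbabb')
  [7] 3/16 → 5 ('abbbb')
  [8] 16/25 → 0 ('')
  [9] 25/21 → 1 ('b')
  [10] 21/1 → 5 ('baabb')
  [11] 1/12 → 2 ('ba')
  [12] 12/7 → 4 ('babb')
  [13] 7/15 → 6 ('babbbb')
  [14] 15/24 → 1 ('b')
  [15] 24/20 → 2 ('bb')
  [16] 20/11 → 3 ('bba')
  [17] 11/6 → 5 ('bbabb')
  [18] 6/14 → 7 ('bbabbbb')
  [19] 14/19 → 2 ('bb')
  [20] 19/10 → 4 ('bbba')
  [21] 10/5 → 6 ('bbbabb')
  [22] 5/18 → 3 ('bbb')
  [23] 18/9 → 5 ('bbbba')
  [24] 9/4 → 7 ('bbbbabb')
  [25] 4/17 → 4 ('bbbb')

n(n+1)/2 = 26·27/2 = 351
Σ LCP = 0 + 4 + 1 + 2 + 3 + 3 + 8 + 5 + 0 + 1 + 5 + 2 + 4 + 6 + 1 + 2 + 3 + 5 + 7 + 2 + 4 + 6 + 3 + 5 + 7 + 4 = 93
distinct = 351 − 93 = 258

258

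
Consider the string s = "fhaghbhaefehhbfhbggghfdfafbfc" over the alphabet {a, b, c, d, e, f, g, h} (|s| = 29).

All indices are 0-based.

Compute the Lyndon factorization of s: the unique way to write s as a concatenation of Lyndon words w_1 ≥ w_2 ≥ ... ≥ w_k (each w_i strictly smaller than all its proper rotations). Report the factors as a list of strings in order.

emit factor 1: 'fh' (i=0, period=2)
emit factor 2: 'aghbh' (i=2, period=5)
emit factor 3: 'aefehhbfhbggghfdfafbfc' (i=7, period=22)

["fh", "aghbh", "aefehhbfhbggghfdfafbfc"]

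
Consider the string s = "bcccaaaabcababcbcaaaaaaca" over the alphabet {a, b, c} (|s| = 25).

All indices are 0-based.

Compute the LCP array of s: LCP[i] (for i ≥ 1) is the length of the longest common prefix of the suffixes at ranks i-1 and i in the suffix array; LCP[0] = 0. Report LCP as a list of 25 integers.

rank | idx | suffix
   0 |  24 | a
   1 |  17 | aaaaaaca
   2 |  18 | aaaaaca
   3 |   4 | aaaabcababcbcaaaaaaca
   4 |  19 | aaaaca
   5 |   5 | aaabcababcbcaaaaaaca
   6 |  20 | aaaca
   7 |   6 | aabcababcbcaaaaaaca
   8 |  21 | aaca
   9 |  10 | ababcbcaaaaaaca
  10 |   7 | abcababcbcaaaaaaca
  11 |  12 | abcbcaaaaaaca
  12 |  22 | aca
  13 |  11 | babcbcaaaaaaca
  14 |  15 | bcaaaaaaca
  15 |   8 | bcababcbcaaaaaaca
  16 |  13 | bcbcaaaaaaca
  17 |   0 | bcccaaaabcababcbcaaaaaaca
  18 |  23 | ca
  19 |  16 | caaaaaaca
  20 |   3 | caaaabcababcbcaaaaaaca
  21 |   9 | cababcbcaaaaaaca
  22 |  14 | cbcaaaaaaca
  23 |   2 | ccaaaabcababcbcaaaaaaca
  24 |   1 | cccaaaabcababcbcaaaaaaca

SA = [24, 17, 18, 4, 19, 5, 20, 6, 21, 10, 7, 12, 22, 11, 15, 8, 13, 0, 23, 16, 3, 9, 14, 2, 1]
[i] adj suffixes → lcp
  [1] 24/17 → 1 ('a')
  [2] 17/18 → 5 ('aaaaa')
  [3] 18/4 → 4 ('aaaa')
  [4] 4/19 → 4 ('aaaa')
  [5] 19/5 → 3 ('aaa')
  [6] 5/20 → 3 ('aaa')
  [7] 20/6 → 2 ('aa')
  [8] 6/21 → 2 ('aa')
  [9] 21/10 → 1 ('a')
  [10] 10/7 → 2 ('ab')
  [11] 7/12 → 3 ('abc')
  [12] 12/22 → 1 ('a')
  [13] 22/11 → 0 ('')
  [14] 11/15 → 1 ('b')
  [15] 15/8 → 3 ('bca')
  [16] 8/13 → 2 ('bc')
  [17] 13/0 → 2 ('bc')
  [18] 0/23 → 0 ('')
  [19] 23/16 → 2 ('ca')
  [20] 16/3 → 5 ('caaaa')
  [21] 3/9 → 2 ('ca')
  [22] 9/14 → 1 ('c')
  [23] 14/2 → 1 ('c')
  [24] 2/1 → 2 ('cc')

[0, 1, 5, 4, 4, 3, 3, 2, 2, 1, 2, 3, 1, 0, 1, 3, 2, 2, 0, 2, 5, 2, 1, 1, 2]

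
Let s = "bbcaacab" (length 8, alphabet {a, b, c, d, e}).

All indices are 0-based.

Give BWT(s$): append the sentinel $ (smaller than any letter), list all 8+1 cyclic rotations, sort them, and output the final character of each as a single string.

bccaa$bba

rank  rotation   last
    0  $bbcaacab  b
    1  aacab$bbc  c
    2  ab$bbcaac  c
    3  acab$bbca  a
    4  b$bbcaaca  a
    5  bbcaacab$  $
    6  bcaacab$b  b
    7  caacab$bb  b
    8  cab$bbcaa  a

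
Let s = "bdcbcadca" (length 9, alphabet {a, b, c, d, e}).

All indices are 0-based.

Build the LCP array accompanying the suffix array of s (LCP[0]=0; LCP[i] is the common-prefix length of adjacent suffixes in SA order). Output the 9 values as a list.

[0, 1, 0, 1, 0, 2, 1, 0, 2]

rank | idx | suffix
   0 |   8 | a
   1 |   5 | adca
   2 |   3 | bcadca
   3 |   0 | bdcbcadca
   4 |   7 | ca
   5 |   4 | cadca
   6 |   2 | cbcadca
   7 |   6 | dca
   8 |   1 | dcbcadca

SA = [8, 5, 3, 0, 7, 4, 2, 6, 1]
i: (SA[i-1],SA[i]) lcp shared
  1: (8,5) 1 'a'
  2: (5,3) 0 ''
  3: (3,0) 1 'b'
  4: (0,7) 0 ''
  5: (7,4) 2 'ca'
  6: (4,2) 1 'c'
  7: (2,6) 0 ''
  8: (6,1) 2 'dc'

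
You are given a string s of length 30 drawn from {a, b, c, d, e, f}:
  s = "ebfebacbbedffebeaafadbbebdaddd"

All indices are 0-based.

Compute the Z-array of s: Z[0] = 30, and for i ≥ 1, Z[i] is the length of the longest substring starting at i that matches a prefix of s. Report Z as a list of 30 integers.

[30, 0, 0, 2, 0, 0, 0, 0, 0, 1, 0, 0, 0, 2, 0, 1, 0, 0, 0, 0, 0, 0, 0, 2, 0, 0, 0, 0, 0, 0]

Z[0]=30
i=1: outside box; Z[1]=0
i=2: outside box; Z[2]=0
i=3: outside box; Z[3]=2 scan→box=[3,5)
i=4: min(r-i=1, Z[1]=0)=0; Z[4]=0
i=5: outside box; Z[5]=0
i=6: outside box; Z[6]=0
i=7: outside box; Z[7]=0
i=8: outside box; Z[8]=0
i=9: outside box; Z[9]=1 scan→box=[9,10)
i=10: outside box; Z[10]=0
i=11: outside box; Z[11]=0
i=12: outside box; Z[12]=0
i=13: outside box; Z[13]=2 scan→box=[13,15)
i=14: min(r-i=1, Z[1]=0)=0; Z[14]=0
i=15: outside box; Z[15]=1 scan→box=[15,16)
i=16: outside box; Z[16]=0
i=17: outside box; Z[17]=0
i=18: outside box; Z[18]=0
i=19: outside box; Z[19]=0
i=20: outside box; Z[20]=0
i=21: outside box; Z[21]=0
i=22: outside box; Z[22]=0
i=23: outside box; Z[23]=2 scan→box=[23,25)
i=24: min(r-i=1, Z[1]=0)=0; Z[24]=0
i=25: outside box; Z[25]=0
i=26: outside box; Z[26]=0
i=27: outside box; Z[27]=0
i=28: outside box; Z[28]=0
i=29: outside box; Z[29]=0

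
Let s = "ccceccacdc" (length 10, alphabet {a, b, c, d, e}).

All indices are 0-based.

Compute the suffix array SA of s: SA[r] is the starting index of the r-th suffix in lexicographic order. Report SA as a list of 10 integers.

[6, 9, 5, 4, 0, 1, 7, 2, 8, 3]

rank→(start, suffix):
  0 → (6, 'acdc')
  1 → (9, 'c')
  2 → (5, 'cacdc')
  3 → (4, 'ccacdc')
  4 → (0, 'ccceccacdc')
  5 → (1, 'cceccacdc')
  6 → (7, 'cdc')
  7 → (2, 'ceccacdc')
  8 → (8, 'dc')
  9 → (3, 'eccacdc')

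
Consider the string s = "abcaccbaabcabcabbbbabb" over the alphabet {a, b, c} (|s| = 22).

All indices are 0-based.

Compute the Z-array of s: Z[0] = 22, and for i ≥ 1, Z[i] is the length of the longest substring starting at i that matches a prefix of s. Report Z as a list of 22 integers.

[22, 0, 0, 1, 0, 0, 0, 1, 4, 0, 0, 4, 0, 0, 2, 0, 0, 0, 0, 2, 0, 0]

Z[0]=22
i=1: fresh scan; Z[1]=0
i=2: fresh scan; Z[2]=0
i=3: fresh scan; Z[3]=1 scan→box=[3,4)
i=4: fresh scan; Z[4]=0
i=5: fresh scan; Z[5]=0
i=6: fresh scan; Z[6]=0
i=7: fresh scan; Z[7]=1 scan→box=[7,8)
i=8: fresh scan; Z[8]=4 scan→box=[8,12)
i=9: min(r-i=3, Z[1]=0)=0; Z[9]=0
i=10: min(r-i=2, Z[2]=0)=0; Z[10]=0
i=11: min(r-i=1, Z[3]=1)=1; Z[11]=4 scan→box=[11,15)
i=12: min(r-i=3, Z[1]=0)=0; Z[12]=0
i=13: min(r-i=2, Z[2]=0)=0; Z[13]=0
i=14: min(r-i=1, Z[3]=1)=1; Z[14]=2 scan→box=[14,16)
i=15: min(r-i=1, Z[1]=0)=0; Z[15]=0
i=16: fresh scan; Z[16]=0
i=17: fresh scan; Z[17]=0
i=18: fresh scan; Z[18]=0
i=19: fresh scan; Z[19]=2 scan→box=[19,21)
i=20: min(r-i=1, Z[1]=0)=0; Z[20]=0
i=21: fresh scan; Z[21]=0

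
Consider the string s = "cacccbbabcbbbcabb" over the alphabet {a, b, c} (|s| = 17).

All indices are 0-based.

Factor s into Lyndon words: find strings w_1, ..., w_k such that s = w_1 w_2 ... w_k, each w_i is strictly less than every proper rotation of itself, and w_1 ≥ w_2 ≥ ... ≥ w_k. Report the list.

["c", "acccbb", "abcbbbc", "abb"]

emit factor 1: 'c' (i=0, period=1)
emit factor 2: 'acccbb' (i=1, period=6)
emit factor 3: 'abcbbbc' (i=7, period=7)
emit factor 4: 'abb' (i=14, period=3)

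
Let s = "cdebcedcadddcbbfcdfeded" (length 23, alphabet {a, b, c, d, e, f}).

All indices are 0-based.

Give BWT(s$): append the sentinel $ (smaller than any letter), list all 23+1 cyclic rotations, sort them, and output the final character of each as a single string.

dccebdd$fbeeddacecddcfbd

rank  rotation                  last
    0  $cdebcedcadddcbbfcdfeded  d
    1  adddcbbfcdfeded$cdebcedc  c
    2  bbfcdfeded$cdebcedcadddc  c
    3  bcedcadddcbbfcdfeded$cde  e
    4  bfcdfeded$cdebcedcadddcb  b
    5  cadddcbbfcdfeded$cdebced  d
    6  cbbfcdfeded$cdebcedcaddd  d
    7  cdebcedcadddcbbfcdfeded$  $
    8  cdfeded$cdebcedcadddcbbf  f
    9  cedcadddcbbfcdfeded$cdeb  b
   10  d$cdebcedcadddcbbfcdfede  e
   11  dcadddcbbfcdfeded$cdebce  e
   12  dcbbfcdfeded$cdebcedcadd  d
   13  ddcbbfcdfeded$cdebcedcad  d
   14  dddcbbfcdfeded$cdebcedca  a
   15  debcedcadddcbbfcdfeded$c  c
   16  ded$cdebcedcadddcbbfcdfe  e
   17  dfeded$cdebcedcadddcbbfc  c
   18  ebcedcadddcbbfcdfeded$cd  d
   19  ed$cdebcedcadddcbbfcdfed  d
   20  edcadddcbbfcdfeded$cdebc  c
   21  eded$cdebcedcadddcbbfcdf  f
   22  fcdfeded$cdebcedcadddcbb  b
   23  feded$cdebcedcadddcbbfcd  d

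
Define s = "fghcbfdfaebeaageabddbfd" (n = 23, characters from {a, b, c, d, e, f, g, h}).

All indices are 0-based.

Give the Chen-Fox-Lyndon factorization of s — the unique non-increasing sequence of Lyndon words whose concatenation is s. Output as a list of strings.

["fgh", "c", "bfdf", "aebe", "aageabddbfd"]

emit factor 1: 'fgh' (i=0, period=3)
emit factor 2: 'c' (i=3, period=1)
emit factor 3: 'bfdf' (i=4, period=4)
emit factor 4: 'aebe' (i=8, period=4)
emit factor 5: 'aageabddbfd' (i=12, period=11)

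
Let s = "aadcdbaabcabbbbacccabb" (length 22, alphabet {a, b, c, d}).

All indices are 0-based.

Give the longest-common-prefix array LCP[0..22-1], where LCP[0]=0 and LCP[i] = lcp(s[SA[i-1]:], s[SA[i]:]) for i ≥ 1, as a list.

[0, 2, 1, 3, 2, 1, 1, 0, 1, 2, 1, 2, 2, 3, 1, 0, 4, 1, 2, 1, 0, 1]

rank→(start, suffix):
  0 → (6, 'aabcabbbbacccabb')
  1 → (0, 'aadcdbaabcabbbbacccabb')
  2 → (19, 'abb')
  3 → (10, 'abbbbacccabb')
  4 → (7, 'abcabbbbacccabb')
  5 → (15, 'acccabb')
  6 → (1, 'adcdbaabcabbbbacccabb')
  7 → (21, 'b')
  8 → (5, 'baabcabbbbacccabb')
  9 → (14, 'bacccabb')
  10 → (20, 'bb')
  11 → (13, 'bbacccabb')
  12 → (12, 'bbbacccabb')
  13 → (11, 'bbbbacccabb')
  14 → (8, 'bcabbbbacccabb')
  15 → (18, 'cabb')
  16 → (9, 'cabbbbacccabb')
  17 → (17, 'ccabb')
  18 → (16, 'cccabb')
  19 → (3, 'cdbaabcabbbbacccabb')
  20 → (4, 'dbaabcabbbbacccabb')
  21 → (2, 'dcdbaabcabbbbacccabb')

SA = [6, 0, 19, 10, 7, 15, 1, 21, 5, 14, 20, 13, 12, 11, 8, 18, 9, 17, 16, 3, 4, 2]
rank  pair      lcp
   1  s[6:],s[0:]  2  'aa'
   2  s[0:],s[19:]  1  'a'
   3  s[19:],s[10:]  3  'abb'
   4  s[10:],s[7:]  2  'ab'
   5  s[7:],s[15:]  1  'a'
   6  s[15:],s[1:]  1  'a'
   7  s[1:],s[21:]  0  ''
   8  s[21:],s[5:]  1  'b'
   9  s[5:],s[14:]  2  'ba'
  10  s[14:],s[20:]  1  'b'
  11  s[20:],s[13:]  2  'bb'
  12  s[13:],s[12:]  2  'bb'
  13  s[12:],s[11:]  3  'bbb'
  14  s[11:],s[8:]  1  'b'
  15  s[8:],s[18:]  0  ''
  16  s[18:],s[9:]  4  'cabb'
  17  s[9:],s[17:]  1  'c'
  18  s[17:],s[16:]  2  'cc'
  19  s[16:],s[3:]  1  'c'
  20  s[3:],s[4:]  0  ''
  21  s[4:],s[2:]  1  'd'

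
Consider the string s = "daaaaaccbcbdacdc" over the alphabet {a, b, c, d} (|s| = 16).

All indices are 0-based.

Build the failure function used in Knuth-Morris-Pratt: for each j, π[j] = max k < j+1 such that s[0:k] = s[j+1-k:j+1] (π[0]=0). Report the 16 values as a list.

π[0] = 0
j=1 s[j]='a': π[1]=0 (border '')
j=2 s[j]='a': π[2]=0 (border '')
j=3 s[j]='a': π[3]=0 (border '')
j=4 s[j]='a': π[4]=0 (border '')
j=5 s[j]='a': π[5]=0 (border '')
j=6 s[j]='c': π[6]=0 (border '')
j=7 s[j]='c': π[7]=0 (border '')
j=8 s[j]='b': π[8]=0 (border '')
j=9 s[j]='c': π[9]=0 (border '')
j=10 s[j]='b': π[10]=0 (border '')
j=11 s[j]='d': π[11]=1 (border 'd')
j=12 s[j]='a': π[12]=2 (border 'da')
j=13 s[j]='c': k: 2→0; π[13]=0 (border '')
j=14 s[j]='d': π[14]=1 (border 'd')
j=15 s[j]='c': k: 1→0; π[15]=0 (border '')

[0, 0, 0, 0, 0, 0, 0, 0, 0, 0, 0, 1, 2, 0, 1, 0]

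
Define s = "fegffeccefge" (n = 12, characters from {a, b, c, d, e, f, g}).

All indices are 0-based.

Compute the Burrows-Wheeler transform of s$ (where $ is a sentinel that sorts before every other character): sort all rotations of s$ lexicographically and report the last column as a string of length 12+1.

eecgfcff$gefe

rank  rotation       last
    0  $fegffeccefge  e
    1  ccefge$fegffe  e
    2  cefge$fegffec  c
    3  e$fegffeccefg  g
    4  eccefge$fegff  f
    5  efge$fegffecc  c
    6  egffeccefge$f  f
    7  feccefge$fegf  f
    8  fegffeccefge$  $
    9  ffeccefge$feg  g
   10  fge$fegffecce  e
   11  ge$fegffeccef  f
   12  gffeccefge$fe  e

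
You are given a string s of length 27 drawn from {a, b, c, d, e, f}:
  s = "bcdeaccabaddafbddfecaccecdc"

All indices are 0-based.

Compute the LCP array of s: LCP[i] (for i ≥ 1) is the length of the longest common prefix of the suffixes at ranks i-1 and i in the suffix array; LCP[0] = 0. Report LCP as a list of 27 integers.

rank→(start, suffix):
  0 → (7, 'abaddafbddfecaccecdc')
  1 → (4, 'accabaddafbddfecaccecdc')
  2 → (20, 'accecdc')
  3 → (9, 'addafbddfecaccecdc')
  4 → (12, 'afbddfecaccecdc')
  5 → (8, 'baddafbddfecaccecdc')
  6 → (0, 'bcdeaccabaddafbddfecaccecdc')
  7 → (14, 'bddfecaccecdc')
  8 → (26, 'c')
  9 → (6, 'cabaddafbddfecaccecdc')
  10 → (19, 'caccecdc')
  11 → (5, 'ccabaddafbddfecaccecdc')
  12 → (21, 'ccecdc')
  13 → (24, 'cdc')
  14 → (1, 'cdeaccabaddafbddfecaccecdc')
  15 → (22, 'cecdc')
  16 → (11, 'dafbddfecaccecdc')
  17 → (25, 'dc')
  18 → (10, 'ddafbddfecaccecdc')
  19 → (15, 'ddfecaccecdc')
  20 → (2, 'deaccabaddafbddfecaccecdc')
  21 → (16, 'dfecaccecdc')
  22 → (3, 'eaccabaddafbddfecaccecdc')
  23 → (18, 'ecaccecdc')
  24 → (23, 'ecdc')
  25 → (13, 'fbddfecaccecdc')
  26 → (17, 'fecaccecdc')

SA = [7, 4, 20, 9, 12, 8, 0, 14, 26, 6, 19, 5, 21, 24, 1, 22, 11, 25, 10, 15, 2, 16, 3, 18, 23, 13, 17]
i: (SA[i-1],SA[i]) lcp shared
  1: (7,4) 1 'a'
  2: (4,20) 3 'acc'
  3: (20,9) 1 'a'
  4: (9,12) 1 'a'
  5: (12,8) 0 ''
  6: (8,0) 1 'b'
  7: (0,14) 1 'b'
  8: (14,26) 0 ''
  9: (26,6) 1 'c'
  10: (6,19) 2 'ca'
  11: (19,5) 1 'c'
  12: (5,21) 2 'cc'
  13: (21,24) 1 'c'
  14: (24,1) 2 'cd'
  15: (1,22) 1 'c'
  16: (22,11) 0 ''
  17: (11,25) 1 'd'
  18: (25,10) 1 'd'
  19: (10,15) 2 'dd'
  20: (15,2) 1 'd'
  21: (2,16) 1 'd'
  22: (16,3) 0 ''
  23: (3,18) 1 'e'
  24: (18,23) 2 'ec'
  25: (23,13) 0 ''
  26: (13,17) 1 'f'

[0, 1, 3, 1, 1, 0, 1, 1, 0, 1, 2, 1, 2, 1, 2, 1, 0, 1, 1, 2, 1, 1, 0, 1, 2, 0, 1]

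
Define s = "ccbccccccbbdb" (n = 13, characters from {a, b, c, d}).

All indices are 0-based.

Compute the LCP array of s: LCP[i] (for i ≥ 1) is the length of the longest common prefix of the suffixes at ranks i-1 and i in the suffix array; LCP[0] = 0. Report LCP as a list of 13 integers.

sorted suffixes:
  #0 SA[0]=12  'b'
  #1 SA[1]=9  'bbdb'
  #2 SA[2]=2  'bccccccbbdb'
  #3 SA[3]=10  'bdb'
  #4 SA[4]=8  'cbbdb'
  #5 SA[5]=1  'cbccccccbbdb'
  #6 SA[6]=7  'ccbbdb'
  #7 SA[7]=0  'ccbccccccbbdb'
  #8 SA[8]=6  'cccbbdb'
  #9 SA[9]=5  'ccccbbdb'
  #10 SA[10]=4  'cccccbbdb'
  #11 SA[11]=3  'ccccccbbdb'
  #12 SA[12]=11  'db'

SA = [12, 9, 2, 10, 8, 1, 7, 0, 6, 5, 4, 3, 11]
[i] adj suffixes → lcp
  [1] 12/9 → 1 ('b')
  [2] 9/2 → 1 ('b')
  [3] 2/10 → 1 ('b')
  [4] 10/8 → 0 ('')
  [5] 8/1 → 2 ('cb')
  [6] 1/7 → 1 ('c')
  [7] 7/0 → 3 ('ccb')
  [8] 0/6 → 2 ('cc')
  [9] 6/5 → 3 ('ccc')
  [10] 5/4 → 4 ('cccc')
  [11] 4/3 → 5 ('ccccc')
  [12] 3/11 → 0 ('')

[0, 1, 1, 1, 0, 2, 1, 3, 2, 3, 4, 5, 0]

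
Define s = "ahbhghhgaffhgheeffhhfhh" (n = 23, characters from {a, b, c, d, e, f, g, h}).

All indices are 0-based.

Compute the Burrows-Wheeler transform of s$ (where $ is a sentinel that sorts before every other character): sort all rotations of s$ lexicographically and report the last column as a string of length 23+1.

hg$hheaefhfhhhhaghhfbffg

rank  rotation                  last
    0  $ahbhghhgaffhgheeffhhfhh  h
    1  affhgheeffhhfhh$ahbhghhg  g
    2  ahbhghhgaffhgheeffhhfhh$  $
    3  bhghhgaffhgheeffhhfhh$ah  h
    4  eeffhhfhh$ahbhghhgaffhgh  h
    5  effhhfhh$ahbhghhgaffhghe  e
    6  ffhgheeffhhfhh$ahbhghhga  a
    7  ffhhfhh$ahbhghhgaffhghee  e
    8  fhgheeffhhfhh$ahbhghhgaf  f
    9  fhh$ahbhghhgaffhgheeffhh  h
   10  fhhfhh$ahbhghhgaffhgheef  f
   11  gaffhgheeffhhfhh$ahbhghh  h
   12  gheeffhhfhh$ahbhghhgaffh  h
   13  ghhgaffhgheeffhhfhh$ahbh  h
   14  h$ahbhghhgaffhgheeffhhfh  h
   15  hbhghhgaffhgheeffhhfhh$a  a
   16  heeffhhfhh$ahbhghhgaffhg  g
   17  hfhh$ahbhghhgaffhgheeffh  h
   18  hgaffhgheeffhhfhh$ahbhgh  h
   19  hgheeffhhfhh$ahbhghhgaff  f
   20  hghhgaffhgheeffhhfhh$ahb  b
   21  hh$ahbhghhgaffhgheeffhhf  f
   22  hhfhh$ahbhghhgaffhgheeff  f
   23  hhgaffhgheeffhhfhh$ahbhg  g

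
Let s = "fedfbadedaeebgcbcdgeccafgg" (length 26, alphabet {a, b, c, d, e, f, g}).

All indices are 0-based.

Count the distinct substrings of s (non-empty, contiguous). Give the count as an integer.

sorted suffixes:
  #0 SA[0]=5  'adedaeebgcbcdgeccafgg'
  #1 SA[1]=9  'aeebgcbcdgeccafgg'
  #2 SA[2]=22  'afgg'
  #3 SA[3]=4  'badedaeebgcbcdgeccafgg'
  #4 SA[4]=15  'bcdgeccafgg'
  #5 SA[5]=12  'bgcbcdgeccafgg'
  #6 SA[6]=21  'cafgg'
  #7 SA[7]=14  'cbcdgeccafgg'
  #8 SA[8]=20  'ccafgg'
  #9 SA[9]=16  'cdgeccafgg'
  #10 SA[10]=8  'daeebgcbcdgeccafgg'
  #11 SA[11]=6  'dedaeebgcbcdgeccafgg'
  #12 SA[12]=2  'dfbadedaeebgcbcdgeccafgg'
  #13 SA[13]=17  'dgeccafgg'
  #14 SA[14]=11  'ebgcbcdgeccafgg'
  #15 SA[15]=19  'eccafgg'
  #16 SA[16]=7  'edaeebgcbcdgeccafgg'
  #17 SA[17]=1  'edfbadedaeebgcbcdgeccafgg'
  #18 SA[18]=10  'eebgcbcdgeccafgg'
  #19 SA[19]=3  'fbadedaeebgcbcdgeccafgg'
  #20 SA[20]=0  'fedfbadedaeebgcbcdgeccafgg'
  #21 SA[21]=23  'fgg'
  #22 SA[22]=25  'g'
  #23 SA[23]=13  'gcbcdgeccafgg'
  #24 SA[24]=18  'geccafgg'
  #25 SA[25]=24  'gg'

SA = [5, 9, 22, 4, 15, 12, 21, 14, 20, 16, 8, 6, 2, 17, 11, 19, 7, 1, 10, 3, 0, 23, 25, 13, 18, 24]
i: (SA[i-1],SA[i]) lcp shared
  1: (5,9) 1 'a'
  2: (9,22) 1 'a'
  3: (22,4) 0 ''
  4: (4,15) 1 'b'
  5: (15,12) 1 'b'
  6: (12,21) 0 ''
  7: (21,14) 1 'c'
  8: (14,20) 1 'c'
  9: (20,16) 1 'c'
  10: (16,8) 0 ''
  11: (8,6) 1 'd'
  12: (6,2) 1 'd'
  13: (2,17) 1 'd'
  14: (17,11) 0 ''
  15: (11,19) 1 'e'
  16: (19,7) 1 'e'
  17: (7,1) 2 'ed'
  18: (1,10) 1 'e'
  19: (10,3) 0 ''
  20: (3,0) 1 'f'
  21: (0,23) 1 'f'
  22: (23,25) 0 ''
  23: (25,13) 1 'g'
  24: (13,18) 1 'g'
  25: (18,24) 1 'g'

n(n+1)/2 = 26·27/2 = 351
Σ LCP = 0 + 1 + 1 + 0 + 1 + 1 + 0 + 1 + 1 + 1 + 0 + 1 + 1 + 1 + 0 + 1 + 1 + 2 + 1 + 0 + 1 + 1 + 0 + 1 + 1 + 1 = 20
distinct = 351 − 20 = 331

331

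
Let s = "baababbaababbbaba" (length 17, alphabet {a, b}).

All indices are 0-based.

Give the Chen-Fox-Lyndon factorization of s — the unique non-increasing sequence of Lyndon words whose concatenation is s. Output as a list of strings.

["b", "aababbaababbbab", "a"]

emit factor 1: 'b' (i=0, period=1)
emit factor 2: 'aababbaababbbab' (i=1, period=15)
emit factor 3: 'a' (i=16, period=1)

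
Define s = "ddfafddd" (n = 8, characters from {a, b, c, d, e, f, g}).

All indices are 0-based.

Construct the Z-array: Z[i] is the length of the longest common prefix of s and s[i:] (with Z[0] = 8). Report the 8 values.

Z[0]=8
i=1: i≥r, start 0; Z[1]=1 grow→box=[1,2)
i=2: i≥r, start 0; Z[2]=0
i=3: i≥r, start 0; Z[3]=0
i=4: i≥r, start 0; Z[4]=0
i=5: i≥r, start 0; Z[5]=2 grow→box=[5,7)
i=6: min(r-i=1, Z[1]=1)=1; Z[6]=2 grow→box=[6,8)
i=7: min(r-i=1, Z[1]=1)=1; Z[7]=1

[8, 1, 0, 0, 0, 2, 2, 1]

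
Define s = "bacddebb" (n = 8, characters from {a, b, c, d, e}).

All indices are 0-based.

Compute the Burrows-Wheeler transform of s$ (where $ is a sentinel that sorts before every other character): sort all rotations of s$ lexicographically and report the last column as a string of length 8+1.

bbb$eacdd

rank  rotation   last
    0  $bacddebb  b
    1  acddebb$b  b
    2  b$bacddeb  b
    3  bacddebb$  $
    4  bb$bacdde  e
    5  cddebb$ba  a
    6  ddebb$bac  c
    7  debb$bacd  d
    8  ebb$bacdd  d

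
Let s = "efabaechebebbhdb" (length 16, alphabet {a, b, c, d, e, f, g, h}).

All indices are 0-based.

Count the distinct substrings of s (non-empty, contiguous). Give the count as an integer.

rank | idx | suffix
   0 |   2 | abaechebebbhdb
   1 |   4 | aechebebbhdb
   2 |  15 | b
   3 |   3 | baechebebbhdb
   4 |  11 | bbhdb
   5 |   9 | bebbhdb
   6 |  12 | bhdb
   7 |   6 | chebebbhdb
   8 |  14 | db
   9 |  10 | ebbhdb
  10 |   8 | ebebbhdb
  11 |   5 | echebebbhdb
  12 |   0 | efabaechebebbhdb
  13 |   1 | fabaechebebbhdb
  14 |  13 | hdb
  15 |   7 | hebebbhdb

SA = [2, 4, 15, 3, 11, 9, 12, 6, 14, 10, 8, 5, 0, 1, 13, 7]
i: (SA[i-1],SA[i]) lcp shared
  1: (2,4) 1 'a'
  2: (4,15) 0 ''
  3: (15,3) 1 'b'
  4: (3,11) 1 'b'
  5: (11,9) 1 'b'
  6: (9,12) 1 'b'
  7: (12,6) 0 ''
  8: (6,14) 0 ''
  9: (14,10) 0 ''
  10: (10,8) 2 'eb'
  11: (8,5) 1 'e'
  12: (5,0) 1 'e'
  13: (0,1) 0 ''
  14: (1,13) 0 ''
  15: (13,7) 1 'h'

n(n+1)/2 = 16·17/2 = 136
Σ LCP = 0 + 1 + 0 + 1 + 1 + 1 + 1 + 0 + 0 + 0 + 2 + 1 + 1 + 0 + 0 + 1 = 10
distinct = 136 − 10 = 126

126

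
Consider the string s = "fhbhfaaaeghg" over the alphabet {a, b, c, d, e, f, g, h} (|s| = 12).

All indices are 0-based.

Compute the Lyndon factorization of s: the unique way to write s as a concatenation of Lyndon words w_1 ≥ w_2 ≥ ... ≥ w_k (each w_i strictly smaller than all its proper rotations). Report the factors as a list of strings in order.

emit factor 1: 'fh' (i=0, period=2)
emit factor 2: 'bhf' (i=2, period=3)
emit factor 3: 'aaaeghg' (i=5, period=7)

["fh", "bhf", "aaaeghg"]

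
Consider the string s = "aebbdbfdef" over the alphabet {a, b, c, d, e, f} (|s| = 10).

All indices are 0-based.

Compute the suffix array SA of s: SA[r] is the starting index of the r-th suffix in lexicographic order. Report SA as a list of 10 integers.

[0, 2, 3, 5, 4, 7, 1, 8, 9, 6]

rank→(start, suffix):
  0 → (0, 'aebbdbfdef')
  1 → (2, 'bbdbfdef')
  2 → (3, 'bdbfdef')
  3 → (5, 'bfdef')
  4 → (4, 'dbfdef')
  5 → (7, 'def')
  6 → (1, 'ebbdbfdef')
  7 → (8, 'ef')
  8 → (9, 'f')
  9 → (6, 'fdef')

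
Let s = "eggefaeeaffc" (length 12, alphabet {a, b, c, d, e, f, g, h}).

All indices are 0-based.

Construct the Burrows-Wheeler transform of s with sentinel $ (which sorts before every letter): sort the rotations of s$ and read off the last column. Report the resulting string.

cfefeag$efage

rank  rotation       last
    0  $eggefaeeaffc  c
    1  aeeaffc$eggef  f
    2  affc$eggefaee  e
    3  c$eggefaeeaff  f
    4  eaffc$eggefae  e
    5  eeaffc$eggefa  a
    6  efaeeaffc$egg  g
    7  eggefaeeaffc$  $
    8  faeeaffc$egge  e
    9  fc$eggefaeeaf  f
   10  ffc$eggefaeea  a
   11  gefaeeaffc$eg  g
   12  ggefaeeaffc$e  e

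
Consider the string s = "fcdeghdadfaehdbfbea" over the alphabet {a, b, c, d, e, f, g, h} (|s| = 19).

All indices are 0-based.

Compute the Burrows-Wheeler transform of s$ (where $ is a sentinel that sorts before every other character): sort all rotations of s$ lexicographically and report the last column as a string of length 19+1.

aedffdfhhcabdadb$ege

rank  rotation              last
    0  $fcdeghdadfaehdbfbea  a
    1  a$fcdeghdadfaehdbfbe  e
    2  adfaehdbfbea$fcdeghd  d
    3  aehdbfbea$fcdeghdadf  f
    4  bea$fcdeghdadfaehdbf  f
    5  bfbea$fcdeghdadfaehd  d
    6  cdeghdadfaehdbfbea$f  f
    7  dadfaehdbfbea$fcdegh  h
    8  dbfbea$fcdeghdadfaeh  h
    9  deghdadfaehdbfbea$fc  c
   10  dfaehdbfbea$fcdeghda  a
   11  ea$fcdeghdadfaehdbfb  b
   12  eghdadfaehdbfbea$fcd  d
   13  ehdbfbea$fcdeghdadfa  a
   14  faehdbfbea$fcdeghdad  d
   15  fbea$fcdeghdadfaehdb  b
   16  fcdeghdadfaehdbfbea$  $
   17  ghdadfaehdbfbea$fcde  e
   18  hdadfaehdbfbea$fcdeg  g
   19  hdbfbea$fcdeghdadfae  e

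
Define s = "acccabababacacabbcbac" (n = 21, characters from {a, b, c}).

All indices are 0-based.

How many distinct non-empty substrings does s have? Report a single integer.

rank→(start, suffix):
  0 → (4, 'abababacacabbcbac')
  1 → (6, 'ababacacabbcbac')
  2 → (8, 'abacacabbcbac')
  3 → (14, 'abbcbac')
  4 → (19, 'ac')
  5 → (12, 'acabbcbac')
  6 → (10, 'acacabbcbac')
  7 → (0, 'acccabababacacabbcbac')
  8 → (5, 'bababacacabbcbac')
  9 → (7, 'babacacabbcbac')
  10 → (18, 'bac')
  11 → (9, 'bacacabbcbac')
  12 → (15, 'bbcbac')
  13 → (16, 'bcbac')
  14 → (20, 'c')
  15 → (3, 'cabababacacabbcbac')
  16 → (13, 'cabbcbac')
  17 → (11, 'cacabbcbac')
  18 → (17, 'cbac')
  19 → (2, 'ccabababacacabbcbac')
  20 → (1, 'cccabababacacabbcbac')

SA = [4, 6, 8, 14, 19, 12, 10, 0, 5, 7, 18, 9, 15, 16, 20, 3, 13, 11, 17, 2, 1]
rank  pair      lcp
   1  s[4:],s[6:]  5  'ababa'
   2  s[6:],s[8:]  3  'aba'
   3  s[8:],s[14:]  2  'ab'
   4  s[14:],s[19:]  1  'a'
   5  s[19:],s[12:]  2  'ac'
   6  s[12:],s[10:]  3  'aca'
   7  s[10:],s[0:]  2  'ac'
   8  s[0:],s[5:]  0  ''
   9  s[5:],s[7:]  4  'baba'
  10  s[7:],s[18:]  2  'ba'
  11  s[18:],s[9:]  3  'bac'
  12  s[9:],s[15:]  1  'b'
  13  s[15:],s[16:]  1  'b'
  14  s[16:],s[20:]  0  ''
  15  s[20:],s[3:]  1  'c'
  16  s[3:],s[13:]  3  'cab'
  17  s[13:],s[11:]  2  'ca'
  18  s[11:],s[17:]  1  'c'
  19  s[17:],s[2:]  1  'c'
  20  s[2:],s[1:]  2  'cc'

n(n+1)/2 = 21·22/2 = 231
Σ LCP = 0 + 5 + 3 + 2 + 1 + 2 + 3 + 2 + 0 + 4 + 2 + 3 + 1 + 1 + 0 + 1 + 3 + 2 + 1 + 1 + 2 = 39
distinct = 231 − 39 = 192

192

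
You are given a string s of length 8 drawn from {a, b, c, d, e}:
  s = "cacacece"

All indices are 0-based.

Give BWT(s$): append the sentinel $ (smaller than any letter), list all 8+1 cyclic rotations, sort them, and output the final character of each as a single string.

rank  rotation   last
    0  $cacacece  e
    1  acacece$c  c
    2  acece$cac  c
    3  cacacece$  $
    4  cacece$ca  a
    5  ce$cacace  e
    6  cece$caca  a
    7  e$cacacec  c
    8  ece$cacac  c

ecc$aeacc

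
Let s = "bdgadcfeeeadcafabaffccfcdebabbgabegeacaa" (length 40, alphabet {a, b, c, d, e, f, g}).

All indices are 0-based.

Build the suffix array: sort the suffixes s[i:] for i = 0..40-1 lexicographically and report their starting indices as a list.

sorted suffixes:
  #0 SA[0]=39  'a'
  #1 SA[1]=38  'aa'
  #2 SA[2]=15  'abaffccfcdebabbgabegeacaa'
  #3 SA[3]=27  'abbgabegeacaa'
  #4 SA[4]=31  'abegeacaa'
  #5 SA[5]=36  'acaa'
  #6 SA[6]=10  'adcafabaffccfcdebabbgabegeacaa'
  #7 SA[7]=3  'adcfeeeadcafabaffccfcdebabbgabegeacaa'
  #8 SA[8]=13  'afabaffccfcdebabbgabegeacaa'
  #9 SA[9]=17  'affccfcdebabbgabegeacaa'
  #10 SA[10]=26  'babbgabegeacaa'
  #11 SA[11]=16  'baffccfcdebabbgabegeacaa'
  #12 SA[12]=28  'bbgabegeacaa'
  #13 SA[13]=0  'bdgadcfeeeadcafabaffccfcdebabbgabegeacaa'
  #14 SA[14]=32  'begeacaa'
  #15 SA[15]=29  'bgabegeacaa'
  #16 SA[16]=37  'caa'
  #17 SA[17]=12  'cafabaffccfcdebabbgabegeacaa'
  #18 SA[18]=20  'ccfcdebabbgabegeacaa'
  #19 SA[19]=23  'cdebabbgabegeacaa'
  #20 SA[20]=21  'cfcdebabbgabegeacaa'
  #21 SA[21]=5  'cfeeeadcafabaffccfcdebabbgabegeacaa'
  #22 SA[22]=11  'dcafabaffccfcdebabbgabegeacaa'
  #23 SA[23]=4  'dcfeeeadcafabaffccfcdebabbgabegeacaa'
  #24 SA[24]=24  'debabbgabegeacaa'
  #25 SA[25]=1  'dgadcfeeeadcafabaffccfcdebabbgabegeacaa'
  #26 SA[26]=35  'eacaa'
  #27 SA[27]=9  'eadcafabaffccfcdebabbgabegeacaa'
  #28 SA[28]=25  'ebabbgabegeacaa'
  #29 SA[29]=8  'eeadcafabaffccfcdebabbgabegeacaa'
  #30 SA[30]=7  'eeeadcafabaffccfcdebabbgabegeacaa'
  #31 SA[31]=33  'egeacaa'
  #32 SA[32]=14  'fabaffccfcdebabbgabegeacaa'
  #33 SA[33]=19  'fccfcdebabbgabegeacaa'
  #34 SA[34]=22  'fcdebabbgabegeacaa'
  #35 SA[35]=6  'feeeadcafabaffccfcdebabbgabegeacaa'
  #36 SA[36]=18  'ffccfcdebabbgabegeacaa'
  #37 SA[37]=30  'gabegeacaa'
  #38 SA[38]=2  'gadcfeeeadcafabaffccfcdebabbgabegeacaa'
  #39 SA[39]=34  'geacaa'

[39, 38, 15, 27, 31, 36, 10, 3, 13, 17, 26, 16, 28, 0, 32, 29, 37, 12, 20, 23, 21, 5, 11, 4, 24, 1, 35, 9, 25, 8, 7, 33, 14, 19, 22, 6, 18, 30, 2, 34]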